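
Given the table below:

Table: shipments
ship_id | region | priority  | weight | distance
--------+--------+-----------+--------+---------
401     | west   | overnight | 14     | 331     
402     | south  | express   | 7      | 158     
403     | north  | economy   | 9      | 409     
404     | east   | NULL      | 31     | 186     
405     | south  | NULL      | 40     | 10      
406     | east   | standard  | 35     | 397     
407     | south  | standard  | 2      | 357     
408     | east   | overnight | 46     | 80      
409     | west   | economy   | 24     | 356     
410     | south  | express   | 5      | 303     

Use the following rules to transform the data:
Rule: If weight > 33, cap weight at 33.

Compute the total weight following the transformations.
191

Step 1: 3 records have weight > 33
Step 2: These records originally summed to 121
Step 3: After capping: 3 × 33 = 99
Step 4: Unaffected records sum: 92
Step 5: Final sum = 99 + 92 = 191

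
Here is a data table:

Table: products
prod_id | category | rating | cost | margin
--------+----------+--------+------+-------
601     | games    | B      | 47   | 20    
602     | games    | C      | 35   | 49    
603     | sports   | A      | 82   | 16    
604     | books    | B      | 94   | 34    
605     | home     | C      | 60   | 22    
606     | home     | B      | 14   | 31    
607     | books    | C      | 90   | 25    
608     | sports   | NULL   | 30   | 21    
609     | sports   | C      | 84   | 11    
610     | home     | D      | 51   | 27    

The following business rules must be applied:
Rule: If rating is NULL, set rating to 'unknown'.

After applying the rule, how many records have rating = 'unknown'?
1

Step 1: Count records where rating IS NULL
Step 2: Found 1 records with NULL rating
Step 3: These records will have rating set to 'unknown'
Step 4: Records already having rating = 'unknown': 0
Step 5: Answer: 1 + 0 = 1 records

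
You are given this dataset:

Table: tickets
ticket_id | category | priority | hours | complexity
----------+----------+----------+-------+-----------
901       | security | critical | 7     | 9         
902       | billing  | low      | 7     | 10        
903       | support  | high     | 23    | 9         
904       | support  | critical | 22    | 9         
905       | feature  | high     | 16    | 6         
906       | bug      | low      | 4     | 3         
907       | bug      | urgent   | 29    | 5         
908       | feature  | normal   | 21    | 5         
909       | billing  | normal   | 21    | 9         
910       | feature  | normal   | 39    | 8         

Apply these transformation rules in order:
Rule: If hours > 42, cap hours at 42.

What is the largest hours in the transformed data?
39

Step 1: Original maximum hours = 39
Step 2: Check cap of 42 against maximum
Step 3: No records exceed the cap (max 39 <= cap 42), so no capping applies
Step 4: Maximum after transformation = 39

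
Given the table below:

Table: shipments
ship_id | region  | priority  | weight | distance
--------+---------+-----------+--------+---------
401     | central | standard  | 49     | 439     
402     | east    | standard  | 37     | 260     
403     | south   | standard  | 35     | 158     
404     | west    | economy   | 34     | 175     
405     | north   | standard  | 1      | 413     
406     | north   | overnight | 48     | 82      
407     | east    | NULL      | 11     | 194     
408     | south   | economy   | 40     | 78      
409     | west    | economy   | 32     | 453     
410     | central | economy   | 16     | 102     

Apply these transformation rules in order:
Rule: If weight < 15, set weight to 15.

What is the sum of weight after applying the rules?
321

Step 1: 2 records have weight < 15
Step 2: These records originally summed to 12
Step 3: After setting to minimum: 2 × 15 = 30
Step 4: Unaffected records sum: 291
Step 5: Final sum = 30 + 291 = 321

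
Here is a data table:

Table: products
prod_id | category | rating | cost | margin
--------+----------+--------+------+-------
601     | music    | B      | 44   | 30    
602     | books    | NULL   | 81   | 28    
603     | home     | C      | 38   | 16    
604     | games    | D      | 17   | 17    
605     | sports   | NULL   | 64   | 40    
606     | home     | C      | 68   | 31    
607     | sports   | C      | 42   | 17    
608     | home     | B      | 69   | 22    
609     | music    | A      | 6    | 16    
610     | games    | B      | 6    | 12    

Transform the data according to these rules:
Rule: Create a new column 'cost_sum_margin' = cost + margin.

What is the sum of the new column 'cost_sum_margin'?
664

Step 1: For each record, compute cost + margin
Example calculations:
  44 + 30 = 74
  81 + 28 = 109
  38 + 16 = 54
  ...
Step 2: Sum all derived values
Step 3: Total = 664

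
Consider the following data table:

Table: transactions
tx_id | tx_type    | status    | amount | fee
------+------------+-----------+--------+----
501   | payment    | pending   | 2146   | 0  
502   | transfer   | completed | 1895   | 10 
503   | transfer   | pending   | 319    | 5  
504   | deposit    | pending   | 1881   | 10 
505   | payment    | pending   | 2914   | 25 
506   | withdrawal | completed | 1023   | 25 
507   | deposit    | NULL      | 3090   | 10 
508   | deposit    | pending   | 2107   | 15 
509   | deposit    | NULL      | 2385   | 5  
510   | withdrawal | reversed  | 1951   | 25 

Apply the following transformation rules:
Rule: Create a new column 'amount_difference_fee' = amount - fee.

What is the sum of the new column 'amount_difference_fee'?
19581

Step 1: For each record, compute amount - fee
Example calculations:
  2146 - 0 = 2146
  1895 - 10 = 1885
  319 - 5 = 314
  ...
Step 2: Sum all derived values
Step 3: Total = 19581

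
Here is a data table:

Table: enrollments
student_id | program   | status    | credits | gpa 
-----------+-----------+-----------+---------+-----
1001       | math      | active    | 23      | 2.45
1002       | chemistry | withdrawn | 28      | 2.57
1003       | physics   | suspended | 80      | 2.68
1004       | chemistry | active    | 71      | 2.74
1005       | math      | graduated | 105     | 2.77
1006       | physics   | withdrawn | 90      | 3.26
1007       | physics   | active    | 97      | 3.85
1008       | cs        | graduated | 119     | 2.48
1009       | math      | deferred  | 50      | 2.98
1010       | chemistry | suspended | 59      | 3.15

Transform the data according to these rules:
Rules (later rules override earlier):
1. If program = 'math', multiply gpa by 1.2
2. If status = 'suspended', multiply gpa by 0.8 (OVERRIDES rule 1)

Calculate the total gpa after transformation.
29.4

Step 1: Rule 2 takes priority for records with status = 'suspended'
  - 2 records: 5.83 × 0.8 = 4.66
Step 2: Rule 1 applies to remaining records with program = 'math'
  - 3 records: 8.2 × 1.2 = 9.84
Step 3: Other records unchanged: 14.9
Step 4: Final sum = 4.66 + 9.84 + 14.9 = 29.4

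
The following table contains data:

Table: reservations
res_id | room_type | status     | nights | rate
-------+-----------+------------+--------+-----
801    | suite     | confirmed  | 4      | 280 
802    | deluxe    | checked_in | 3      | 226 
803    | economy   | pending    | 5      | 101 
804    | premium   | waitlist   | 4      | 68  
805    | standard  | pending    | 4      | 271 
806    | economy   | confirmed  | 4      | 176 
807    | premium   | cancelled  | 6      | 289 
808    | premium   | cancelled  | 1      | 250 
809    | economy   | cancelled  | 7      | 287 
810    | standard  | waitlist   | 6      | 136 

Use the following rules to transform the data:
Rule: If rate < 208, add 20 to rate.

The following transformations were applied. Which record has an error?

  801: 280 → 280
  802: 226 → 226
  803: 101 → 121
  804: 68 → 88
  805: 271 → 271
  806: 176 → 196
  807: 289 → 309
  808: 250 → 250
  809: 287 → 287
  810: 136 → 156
Record 807 has an error. The correct transformed value should be 289, not 309.

Step 1: Check each record against the rule
Step 2: Record 807 has rate = 289
Step 3: Since 289 >= 208, the bonus should not have been applied
Step 4: Correct value = 289, but claimed value = 309
Conclusion: Record 807 has the error.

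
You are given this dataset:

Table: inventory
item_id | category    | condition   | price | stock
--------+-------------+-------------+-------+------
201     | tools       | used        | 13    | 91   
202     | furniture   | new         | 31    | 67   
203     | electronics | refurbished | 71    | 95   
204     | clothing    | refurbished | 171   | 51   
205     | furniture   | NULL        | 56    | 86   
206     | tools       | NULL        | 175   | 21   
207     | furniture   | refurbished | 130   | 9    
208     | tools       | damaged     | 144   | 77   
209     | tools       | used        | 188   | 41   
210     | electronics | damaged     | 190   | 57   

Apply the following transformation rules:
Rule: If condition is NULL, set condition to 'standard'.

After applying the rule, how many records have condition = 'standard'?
2

Step 1: Count records where condition IS NULL
Step 2: Found 2 records with NULL condition
Step 3: These records will have condition set to 'standard'
Step 4: Records already having condition = 'standard': 0
Step 5: Answer: 2 + 0 = 2 records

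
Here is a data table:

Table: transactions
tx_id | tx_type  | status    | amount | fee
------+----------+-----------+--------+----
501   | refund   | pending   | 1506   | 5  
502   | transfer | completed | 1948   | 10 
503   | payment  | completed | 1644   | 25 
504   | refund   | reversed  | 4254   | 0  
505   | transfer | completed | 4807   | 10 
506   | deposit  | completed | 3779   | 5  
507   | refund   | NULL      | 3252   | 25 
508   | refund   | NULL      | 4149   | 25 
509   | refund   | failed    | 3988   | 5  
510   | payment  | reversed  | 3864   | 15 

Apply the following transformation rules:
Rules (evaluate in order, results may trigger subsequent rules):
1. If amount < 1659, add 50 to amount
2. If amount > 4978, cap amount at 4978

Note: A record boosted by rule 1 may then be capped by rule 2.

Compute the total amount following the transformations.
33291

Step 1: Apply rule 1 to records with amount < 1659
  - 2 records get bonus of 50
  - Of these, 0 records then exceed 4978 and get capped
Step 2: Apply rule 2 to records with amount > 4978
  - 0 records (original) are capped
Step 3: Calculate final sum = 33291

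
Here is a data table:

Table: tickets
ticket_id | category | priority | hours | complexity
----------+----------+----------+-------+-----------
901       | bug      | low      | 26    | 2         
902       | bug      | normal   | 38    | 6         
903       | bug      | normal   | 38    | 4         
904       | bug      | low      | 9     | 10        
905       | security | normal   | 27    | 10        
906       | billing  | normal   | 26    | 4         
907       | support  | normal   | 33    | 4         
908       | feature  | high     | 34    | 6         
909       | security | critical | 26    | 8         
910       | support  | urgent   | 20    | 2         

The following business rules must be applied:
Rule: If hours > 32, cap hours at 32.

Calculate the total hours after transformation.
262

Step 1: 4 records have hours > 32
Step 2: These records originally summed to 143
Step 3: After capping: 4 × 32 = 128
Step 4: Unaffected records sum: 134
Step 5: Final sum = 128 + 134 = 262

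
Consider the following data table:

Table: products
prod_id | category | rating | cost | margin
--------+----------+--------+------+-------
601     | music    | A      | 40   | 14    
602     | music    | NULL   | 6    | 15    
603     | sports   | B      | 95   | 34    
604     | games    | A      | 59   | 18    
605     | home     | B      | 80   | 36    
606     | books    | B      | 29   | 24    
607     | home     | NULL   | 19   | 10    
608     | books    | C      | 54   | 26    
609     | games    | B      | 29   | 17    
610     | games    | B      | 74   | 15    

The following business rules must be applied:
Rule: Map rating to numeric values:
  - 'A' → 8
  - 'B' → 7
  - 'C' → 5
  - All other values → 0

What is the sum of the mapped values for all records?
56

Step 1: Apply mapping to each record
Step 2: Count by status:
  'A': 2 records × 8 = 16
  'B': 5 records × 7 = 35
  'C': 1 records × 5 = 5
Step 3: Sum all mapped values = 56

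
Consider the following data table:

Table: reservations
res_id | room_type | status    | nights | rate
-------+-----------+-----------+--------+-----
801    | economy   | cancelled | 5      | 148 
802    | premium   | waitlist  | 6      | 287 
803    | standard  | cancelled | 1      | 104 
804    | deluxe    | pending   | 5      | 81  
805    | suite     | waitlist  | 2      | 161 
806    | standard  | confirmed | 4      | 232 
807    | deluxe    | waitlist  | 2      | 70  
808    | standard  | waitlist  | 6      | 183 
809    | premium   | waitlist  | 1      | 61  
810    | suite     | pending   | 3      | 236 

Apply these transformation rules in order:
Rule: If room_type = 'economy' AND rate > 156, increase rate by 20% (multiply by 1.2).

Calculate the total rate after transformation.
1563

Step 1: Find records where room_type = 'economy' AND rate > 156
Step 2: 0 records match, summing to 0
Step 3: After multiplier: 0 × 1.2 = 0.0
Step 4: Unaffected records sum: 1563
Step 5: Final sum = 0.0 + 1563 = 1563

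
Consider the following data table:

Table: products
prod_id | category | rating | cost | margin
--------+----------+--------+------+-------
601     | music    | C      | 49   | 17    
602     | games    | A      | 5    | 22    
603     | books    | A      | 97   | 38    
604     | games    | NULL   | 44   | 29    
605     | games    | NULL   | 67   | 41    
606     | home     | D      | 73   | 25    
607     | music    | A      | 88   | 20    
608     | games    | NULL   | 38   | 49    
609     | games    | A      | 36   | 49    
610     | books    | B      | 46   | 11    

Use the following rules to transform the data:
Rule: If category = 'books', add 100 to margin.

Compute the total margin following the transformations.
501

Step 1: Count records where category = 'books': 2
Step 2: Total bonus added: 2 × 100 = 200
Step 3: Original sum of margin: 301
Step 4: Final sum = 301 + 200 = 501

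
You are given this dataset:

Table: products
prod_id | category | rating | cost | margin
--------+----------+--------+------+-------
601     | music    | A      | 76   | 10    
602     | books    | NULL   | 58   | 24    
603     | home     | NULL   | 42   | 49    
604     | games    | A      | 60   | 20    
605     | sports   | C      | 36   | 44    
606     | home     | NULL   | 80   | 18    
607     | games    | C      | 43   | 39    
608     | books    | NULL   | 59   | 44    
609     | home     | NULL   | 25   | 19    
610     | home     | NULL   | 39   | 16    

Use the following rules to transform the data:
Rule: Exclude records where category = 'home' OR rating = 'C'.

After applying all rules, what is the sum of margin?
98

Step 1: Find records where category = 'home' OR rating = 'C'
Step 2: 6 records match, summing to 185
Step 3: Original sum: 283
Step 4: Remaining sum = 283 - 185 = 98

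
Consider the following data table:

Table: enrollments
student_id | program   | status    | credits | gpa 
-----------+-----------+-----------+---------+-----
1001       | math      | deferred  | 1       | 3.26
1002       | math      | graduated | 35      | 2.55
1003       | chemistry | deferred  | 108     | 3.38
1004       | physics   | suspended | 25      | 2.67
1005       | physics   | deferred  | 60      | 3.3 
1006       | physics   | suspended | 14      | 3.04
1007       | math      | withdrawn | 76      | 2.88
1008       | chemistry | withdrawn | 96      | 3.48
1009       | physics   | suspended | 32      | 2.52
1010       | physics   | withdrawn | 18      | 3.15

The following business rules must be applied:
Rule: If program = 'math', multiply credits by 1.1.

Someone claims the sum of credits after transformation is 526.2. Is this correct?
No, the correct result is 476.2.

Step 1: Calculate the correct sum after transformation
Step 2: Apply multiplier 1.1 to records where program = 'math'
Step 3: Correct result = 476.2
Step 4: Claimed result = 526.2
Step 5: 476.2 ≠ 526.2
Conclusion: The claimed result is incorrect. The correct answer is 476.2.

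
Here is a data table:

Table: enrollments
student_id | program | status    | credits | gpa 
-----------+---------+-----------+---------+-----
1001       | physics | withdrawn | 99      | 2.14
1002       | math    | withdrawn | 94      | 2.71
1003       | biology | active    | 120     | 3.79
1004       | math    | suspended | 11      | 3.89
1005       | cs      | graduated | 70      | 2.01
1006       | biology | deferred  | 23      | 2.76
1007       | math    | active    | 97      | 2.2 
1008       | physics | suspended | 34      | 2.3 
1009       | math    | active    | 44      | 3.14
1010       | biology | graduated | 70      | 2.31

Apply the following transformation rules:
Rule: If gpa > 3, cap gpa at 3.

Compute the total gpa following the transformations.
25.43

Step 1: 3 records have gpa > 3
Step 2: These records originally summed to 10.82
Step 3: After capping: 3 × 3 = 9
Step 4: Unaffected records sum: 16.43
Step 5: Final sum = 9 + 16.43 = 25.43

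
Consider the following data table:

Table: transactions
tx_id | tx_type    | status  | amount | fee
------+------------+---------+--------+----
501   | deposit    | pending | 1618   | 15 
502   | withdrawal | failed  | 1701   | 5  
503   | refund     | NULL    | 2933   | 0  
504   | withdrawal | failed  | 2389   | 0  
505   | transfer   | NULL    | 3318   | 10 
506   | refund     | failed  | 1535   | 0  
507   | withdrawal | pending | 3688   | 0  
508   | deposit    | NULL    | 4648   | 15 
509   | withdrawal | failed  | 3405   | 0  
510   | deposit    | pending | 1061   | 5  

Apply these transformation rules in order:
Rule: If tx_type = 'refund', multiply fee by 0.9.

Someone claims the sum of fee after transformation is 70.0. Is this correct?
No, the correct result is 50.0.

Step 1: Calculate the correct sum after transformation
Step 2: Apply multiplier 0.9 to records where tx_type = 'refund'
Step 3: Correct result = 50.0
Step 4: Claimed result = 70.0
Step 5: 50.0 ≠ 70.0
Conclusion: The claimed result is incorrect. The correct answer is 50.0.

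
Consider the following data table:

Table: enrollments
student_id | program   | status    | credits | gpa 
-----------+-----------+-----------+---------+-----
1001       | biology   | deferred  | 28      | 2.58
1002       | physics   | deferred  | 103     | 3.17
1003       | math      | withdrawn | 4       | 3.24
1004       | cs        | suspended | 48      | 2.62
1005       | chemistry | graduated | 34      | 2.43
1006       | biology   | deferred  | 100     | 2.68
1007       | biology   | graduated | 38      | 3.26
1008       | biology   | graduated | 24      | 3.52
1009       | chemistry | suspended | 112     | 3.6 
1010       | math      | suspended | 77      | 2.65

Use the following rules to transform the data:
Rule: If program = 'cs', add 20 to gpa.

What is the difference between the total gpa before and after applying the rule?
20.0

Step 1: Original sum of gpa = 29.75
Step 2: 1 records have program = 'cs'
Step 3: Each affected record changes by 20
Step 4: Total change = 1 × 20 = 20
Step 5: New sum = 29.75 + 20 = 49.75
Step 6: Difference = |49.75 - 29.75| = 20.0
        (Sum increased by 20.0)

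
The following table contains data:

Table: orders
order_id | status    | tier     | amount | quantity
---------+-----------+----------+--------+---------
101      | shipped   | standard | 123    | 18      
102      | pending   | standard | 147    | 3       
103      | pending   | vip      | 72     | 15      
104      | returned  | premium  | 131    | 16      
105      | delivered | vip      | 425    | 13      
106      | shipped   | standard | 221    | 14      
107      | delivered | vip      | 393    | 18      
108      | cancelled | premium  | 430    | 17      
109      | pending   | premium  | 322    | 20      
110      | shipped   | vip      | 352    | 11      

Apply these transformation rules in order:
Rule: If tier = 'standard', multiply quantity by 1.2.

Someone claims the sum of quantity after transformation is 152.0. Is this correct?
Yes, the result is correct.

Step 1: Calculate the correct sum after transformation
Step 2: Apply multiplier 1.2 to records where tier = 'standard'
Step 3: Correct result = 152.0
Step 4: Claimed result = 152.0
Step 5: 152.0 = 152.0 ✓
Conclusion: The claimed result is correct.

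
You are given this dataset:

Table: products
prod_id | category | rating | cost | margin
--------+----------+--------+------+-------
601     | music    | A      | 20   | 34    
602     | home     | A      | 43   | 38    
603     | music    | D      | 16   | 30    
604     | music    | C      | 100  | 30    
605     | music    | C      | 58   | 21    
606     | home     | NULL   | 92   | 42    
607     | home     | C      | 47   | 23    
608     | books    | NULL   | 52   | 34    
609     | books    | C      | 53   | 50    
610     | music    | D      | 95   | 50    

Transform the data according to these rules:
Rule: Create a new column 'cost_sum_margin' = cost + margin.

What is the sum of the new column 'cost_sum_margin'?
928

Step 1: For each record, compute cost + margin
Example calculations:
  20 + 34 = 54
  43 + 38 = 81
  16 + 30 = 46
  ...
Step 2: Sum all derived values
Step 3: Total = 928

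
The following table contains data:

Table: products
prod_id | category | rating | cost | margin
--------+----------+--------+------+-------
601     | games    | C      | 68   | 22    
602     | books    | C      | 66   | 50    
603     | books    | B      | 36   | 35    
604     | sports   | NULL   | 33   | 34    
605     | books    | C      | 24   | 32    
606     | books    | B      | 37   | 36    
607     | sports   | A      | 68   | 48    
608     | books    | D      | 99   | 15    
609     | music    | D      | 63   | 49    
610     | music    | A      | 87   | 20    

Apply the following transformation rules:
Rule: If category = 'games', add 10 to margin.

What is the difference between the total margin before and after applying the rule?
10

Step 1: Original sum of margin = 341
Step 2: 1 records have category = 'games'
Step 3: Each affected record changes by 10
Step 4: Total change = 1 × 10 = 10
Step 5: New sum = 341 + 10 = 351
Step 6: Difference = |351 - 341| = 10
        (Sum increased by 10)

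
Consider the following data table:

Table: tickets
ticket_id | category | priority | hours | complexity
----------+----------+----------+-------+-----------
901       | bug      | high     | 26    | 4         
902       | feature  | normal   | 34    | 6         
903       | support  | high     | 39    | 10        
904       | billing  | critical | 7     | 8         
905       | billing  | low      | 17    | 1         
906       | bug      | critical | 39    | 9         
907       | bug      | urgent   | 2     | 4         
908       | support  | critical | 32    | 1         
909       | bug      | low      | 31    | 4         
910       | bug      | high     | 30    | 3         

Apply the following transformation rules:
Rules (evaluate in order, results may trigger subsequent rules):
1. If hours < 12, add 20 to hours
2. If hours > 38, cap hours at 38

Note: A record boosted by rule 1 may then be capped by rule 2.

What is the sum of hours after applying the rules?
295

Step 1: Apply rule 1 to records with hours < 12
  - 2 records get bonus of 20
  - Of these, 0 records then exceed 38 and get capped
Step 2: Apply rule 2 to records with hours > 38
  - 2 records (original) are capped
Step 3: Calculate final sum = 295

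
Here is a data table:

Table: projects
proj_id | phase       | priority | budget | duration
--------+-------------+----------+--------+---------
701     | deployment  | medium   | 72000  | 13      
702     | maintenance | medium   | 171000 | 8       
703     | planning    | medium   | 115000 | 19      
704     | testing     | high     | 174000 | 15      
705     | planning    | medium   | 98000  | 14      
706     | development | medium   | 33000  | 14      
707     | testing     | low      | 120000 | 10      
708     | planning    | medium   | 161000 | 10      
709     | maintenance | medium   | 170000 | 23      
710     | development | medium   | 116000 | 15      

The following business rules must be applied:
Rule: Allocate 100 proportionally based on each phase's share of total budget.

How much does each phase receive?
deployment: 5.85, development: 12.11, maintenance: 27.72, planning: 30.41, testing: 23.9

Step 1: Calculate total budget = 1230000
Step 2: Calculate each phase's proportion:
  deployment: 72000/1230000 = 5.85% → 5.85
  development: 149000/1230000 = 12.11% → 12.11
  maintenance: 341000/1230000 = 27.72% → 27.72
  planning: 374000/1230000 = 30.41% → 30.41
  testing: 294000/1230000 = 23.90% → 23.9
Step 3: Verify: sum of allocations ≈ 100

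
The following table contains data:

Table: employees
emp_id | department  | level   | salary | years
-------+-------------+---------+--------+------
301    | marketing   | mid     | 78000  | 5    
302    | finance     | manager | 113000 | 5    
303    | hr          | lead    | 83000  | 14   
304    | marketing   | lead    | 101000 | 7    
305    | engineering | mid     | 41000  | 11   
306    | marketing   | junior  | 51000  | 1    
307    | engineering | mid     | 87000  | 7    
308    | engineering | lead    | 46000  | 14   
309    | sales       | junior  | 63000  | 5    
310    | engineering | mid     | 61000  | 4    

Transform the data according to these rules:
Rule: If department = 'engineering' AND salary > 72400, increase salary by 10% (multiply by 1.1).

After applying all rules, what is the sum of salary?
732700.0

Step 1: Find records where department = 'engineering' AND salary > 72400
Step 2: 1 records match, summing to 87000
Step 3: After multiplier: 87000 × 1.1 = 95700.0
Step 4: Unaffected records sum: 637000
Step 5: Final sum = 95700.0 + 637000 = 732700.0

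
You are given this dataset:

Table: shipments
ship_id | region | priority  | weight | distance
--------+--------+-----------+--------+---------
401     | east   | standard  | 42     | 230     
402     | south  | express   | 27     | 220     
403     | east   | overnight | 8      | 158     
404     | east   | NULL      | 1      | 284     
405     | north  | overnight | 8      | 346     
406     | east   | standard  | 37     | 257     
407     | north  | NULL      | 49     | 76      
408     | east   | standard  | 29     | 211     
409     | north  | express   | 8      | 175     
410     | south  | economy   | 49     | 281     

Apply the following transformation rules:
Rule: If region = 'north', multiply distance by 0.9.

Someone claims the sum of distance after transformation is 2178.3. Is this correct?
Yes, the result is correct.

Step 1: Calculate the correct sum after transformation
Step 2: Apply multiplier 0.9 to records where region = 'north'
Step 3: Correct result = 2178.3
Step 4: Claimed result = 2178.3
Step 5: 2178.3 = 2178.3 ✓
Conclusion: The claimed result is correct.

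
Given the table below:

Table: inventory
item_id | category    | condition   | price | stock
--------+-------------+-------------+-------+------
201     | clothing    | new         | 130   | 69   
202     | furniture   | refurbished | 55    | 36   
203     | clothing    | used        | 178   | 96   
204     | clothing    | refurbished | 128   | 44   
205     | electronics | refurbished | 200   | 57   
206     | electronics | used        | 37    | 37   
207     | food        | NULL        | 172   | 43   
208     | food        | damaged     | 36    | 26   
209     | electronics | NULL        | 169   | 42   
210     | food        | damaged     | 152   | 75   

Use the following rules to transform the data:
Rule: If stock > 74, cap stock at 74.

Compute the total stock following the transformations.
502

Step 1: 2 records have stock > 74
Step 2: These records originally summed to 171
Step 3: After capping: 2 × 74 = 148
Step 4: Unaffected records sum: 354
Step 5: Final sum = 148 + 354 = 502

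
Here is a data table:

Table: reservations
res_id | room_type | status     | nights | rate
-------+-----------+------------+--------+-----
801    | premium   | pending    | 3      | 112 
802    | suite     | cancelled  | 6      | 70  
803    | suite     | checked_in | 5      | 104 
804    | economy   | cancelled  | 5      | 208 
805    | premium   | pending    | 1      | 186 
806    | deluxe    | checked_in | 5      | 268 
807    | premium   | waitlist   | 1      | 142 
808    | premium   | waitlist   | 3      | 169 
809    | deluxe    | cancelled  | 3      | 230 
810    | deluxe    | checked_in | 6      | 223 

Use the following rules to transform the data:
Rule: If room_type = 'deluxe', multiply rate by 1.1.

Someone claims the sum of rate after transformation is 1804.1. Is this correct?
No, the correct result is 1784.1.

Step 1: Calculate the correct sum after transformation
Step 2: Apply multiplier 1.1 to records where room_type = 'deluxe'
Step 3: Correct result = 1784.1
Step 4: Claimed result = 1804.1
Step 5: 1784.1 ≠ 1804.1
Conclusion: The claimed result is incorrect. The correct answer is 1784.1.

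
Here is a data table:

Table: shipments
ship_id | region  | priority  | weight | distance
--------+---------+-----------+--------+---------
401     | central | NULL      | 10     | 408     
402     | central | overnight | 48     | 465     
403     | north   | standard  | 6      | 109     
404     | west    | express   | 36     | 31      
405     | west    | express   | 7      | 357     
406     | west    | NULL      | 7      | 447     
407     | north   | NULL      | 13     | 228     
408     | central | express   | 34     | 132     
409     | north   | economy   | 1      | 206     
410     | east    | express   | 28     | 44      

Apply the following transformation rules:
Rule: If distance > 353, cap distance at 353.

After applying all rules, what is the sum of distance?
2162

Step 1: 4 records have distance > 353
Step 2: These records originally summed to 1677
Step 3: After capping: 4 × 353 = 1412
Step 4: Unaffected records sum: 750
Step 5: Final sum = 1412 + 750 = 2162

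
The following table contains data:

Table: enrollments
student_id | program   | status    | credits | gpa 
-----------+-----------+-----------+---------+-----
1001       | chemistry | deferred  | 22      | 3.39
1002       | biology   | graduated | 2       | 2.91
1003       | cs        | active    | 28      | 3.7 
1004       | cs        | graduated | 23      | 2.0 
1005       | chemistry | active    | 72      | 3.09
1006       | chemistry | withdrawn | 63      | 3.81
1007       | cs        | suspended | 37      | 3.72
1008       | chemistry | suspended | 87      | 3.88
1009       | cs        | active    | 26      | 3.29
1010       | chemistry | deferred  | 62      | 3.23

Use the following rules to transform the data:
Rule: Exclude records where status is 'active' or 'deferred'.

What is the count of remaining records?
5

Step 1: Count records to exclude
  - 3 (active) + 2 (deferred) = 5 records
Step 2: Total records: 10
Step 3: Remaining = 10 - 5 = 5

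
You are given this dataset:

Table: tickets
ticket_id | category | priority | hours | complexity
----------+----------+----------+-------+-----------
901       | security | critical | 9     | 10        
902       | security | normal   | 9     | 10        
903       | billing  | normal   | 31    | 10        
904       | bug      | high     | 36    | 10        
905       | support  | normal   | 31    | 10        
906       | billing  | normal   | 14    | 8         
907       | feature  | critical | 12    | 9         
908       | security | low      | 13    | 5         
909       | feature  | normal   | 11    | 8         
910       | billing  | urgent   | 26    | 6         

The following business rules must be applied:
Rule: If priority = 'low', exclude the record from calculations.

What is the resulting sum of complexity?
81

Step 1: Identify records where priority = 'low'
Step 2: The excluded records sum to 5
Step 3: Original total complexity = 86
Step 4: Remaining total = 86 - 5 = 81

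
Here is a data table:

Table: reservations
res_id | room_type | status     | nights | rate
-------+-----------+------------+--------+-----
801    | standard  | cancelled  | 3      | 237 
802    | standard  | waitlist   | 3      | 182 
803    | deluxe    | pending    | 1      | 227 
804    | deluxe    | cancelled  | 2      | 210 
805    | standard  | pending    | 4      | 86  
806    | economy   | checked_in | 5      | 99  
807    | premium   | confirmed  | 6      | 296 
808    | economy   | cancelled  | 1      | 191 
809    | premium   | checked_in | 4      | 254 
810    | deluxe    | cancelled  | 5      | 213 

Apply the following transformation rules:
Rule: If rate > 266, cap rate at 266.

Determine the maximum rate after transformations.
266

Step 1: Original maximum rate = 296
Step 2: Apply cap at 266
Step 3: 1 records had rate > 266 and were capped
Step 4: Maximum after transformation = 266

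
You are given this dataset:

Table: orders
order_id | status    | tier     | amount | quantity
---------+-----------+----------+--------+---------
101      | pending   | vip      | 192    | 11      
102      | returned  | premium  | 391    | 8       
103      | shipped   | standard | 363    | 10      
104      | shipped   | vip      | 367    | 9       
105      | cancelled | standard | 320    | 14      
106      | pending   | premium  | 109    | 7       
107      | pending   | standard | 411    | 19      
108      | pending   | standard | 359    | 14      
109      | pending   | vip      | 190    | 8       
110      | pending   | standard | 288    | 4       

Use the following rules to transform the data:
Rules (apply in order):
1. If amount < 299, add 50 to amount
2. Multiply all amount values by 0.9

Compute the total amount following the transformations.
2871.0

Step 1: Apply Rule 1 - Add 50 to records with amount < 299
  - 4 records affected: 779 + (4 × 50) = 979
  - Unaffected records: 2211
  - Sum after Rule 1: 3190
Step 2: Apply Rule 2 - Multiply all by 0.9
  - 3190 × 0.9 = 2871.0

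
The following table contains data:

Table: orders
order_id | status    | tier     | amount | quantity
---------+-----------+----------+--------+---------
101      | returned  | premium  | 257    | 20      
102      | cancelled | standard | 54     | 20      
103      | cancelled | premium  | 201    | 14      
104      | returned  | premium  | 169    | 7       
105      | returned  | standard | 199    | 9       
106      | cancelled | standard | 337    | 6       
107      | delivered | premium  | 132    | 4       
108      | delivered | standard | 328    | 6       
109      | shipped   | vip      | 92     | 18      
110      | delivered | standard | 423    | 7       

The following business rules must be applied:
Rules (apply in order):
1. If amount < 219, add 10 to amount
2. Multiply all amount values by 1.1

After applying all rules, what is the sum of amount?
2477.2

Step 1: Apply Rule 1 - Add 10 to records with amount < 219
  - 6 records affected: 847 + (6 × 10) = 907
  - Unaffected records: 1345
  - Sum after Rule 1: 2252
Step 2: Apply Rule 2 - Multiply all by 1.1
  - 2252 × 1.1 = 2477.2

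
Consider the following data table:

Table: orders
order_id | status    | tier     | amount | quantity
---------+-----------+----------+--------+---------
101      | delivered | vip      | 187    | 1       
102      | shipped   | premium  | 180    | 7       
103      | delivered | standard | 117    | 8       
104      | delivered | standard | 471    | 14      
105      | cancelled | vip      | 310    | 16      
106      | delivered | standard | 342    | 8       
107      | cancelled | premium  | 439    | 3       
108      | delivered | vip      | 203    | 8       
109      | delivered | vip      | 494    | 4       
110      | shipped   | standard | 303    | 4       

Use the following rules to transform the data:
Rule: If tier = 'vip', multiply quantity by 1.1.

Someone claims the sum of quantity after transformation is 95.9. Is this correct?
No, the correct result is 75.9.

Step 1: Calculate the correct sum after transformation
Step 2: Apply multiplier 1.1 to records where tier = 'vip'
Step 3: Correct result = 75.9
Step 4: Claimed result = 95.9
Step 5: 75.9 ≠ 95.9
Conclusion: The claimed result is incorrect. The correct answer is 75.9.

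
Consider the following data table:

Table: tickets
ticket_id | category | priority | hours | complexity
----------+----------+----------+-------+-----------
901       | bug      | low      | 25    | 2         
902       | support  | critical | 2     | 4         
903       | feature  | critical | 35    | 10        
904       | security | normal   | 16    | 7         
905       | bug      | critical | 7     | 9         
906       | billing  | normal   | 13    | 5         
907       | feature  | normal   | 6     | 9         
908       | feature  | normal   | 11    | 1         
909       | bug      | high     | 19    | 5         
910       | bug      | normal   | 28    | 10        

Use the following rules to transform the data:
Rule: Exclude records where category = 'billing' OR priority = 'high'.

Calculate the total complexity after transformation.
52

Step 1: Find records where category = 'billing' OR priority = 'high'
Step 2: 2 records match, summing to 10
Step 3: Original sum: 62
Step 4: Remaining sum = 62 - 10 = 52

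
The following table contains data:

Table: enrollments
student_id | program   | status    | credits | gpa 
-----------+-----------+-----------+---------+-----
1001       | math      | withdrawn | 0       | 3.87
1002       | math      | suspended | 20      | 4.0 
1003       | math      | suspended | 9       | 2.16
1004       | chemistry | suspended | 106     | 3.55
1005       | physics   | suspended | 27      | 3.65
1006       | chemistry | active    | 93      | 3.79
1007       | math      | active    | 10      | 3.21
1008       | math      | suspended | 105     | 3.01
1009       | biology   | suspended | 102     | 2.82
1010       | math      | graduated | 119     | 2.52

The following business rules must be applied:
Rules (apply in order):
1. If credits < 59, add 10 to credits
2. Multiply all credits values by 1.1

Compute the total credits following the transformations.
705.1

Step 1: Apply Rule 1 - Add 10 to records with credits < 59
  - 5 records affected: 66 + (5 × 10) = 116
  - Unaffected records: 525
  - Sum after Rule 1: 641
Step 2: Apply Rule 2 - Multiply all by 1.1
  - 641 × 1.1 = 705.1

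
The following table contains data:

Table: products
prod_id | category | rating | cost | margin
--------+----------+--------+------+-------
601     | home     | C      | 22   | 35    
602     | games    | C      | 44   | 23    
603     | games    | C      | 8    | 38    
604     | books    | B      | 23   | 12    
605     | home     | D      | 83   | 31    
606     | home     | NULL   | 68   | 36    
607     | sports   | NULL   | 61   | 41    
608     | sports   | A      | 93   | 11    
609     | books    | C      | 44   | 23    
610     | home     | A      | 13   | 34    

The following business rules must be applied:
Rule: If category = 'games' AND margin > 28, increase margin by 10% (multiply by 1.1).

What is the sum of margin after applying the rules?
287.8

Step 1: Find records where category = 'games' AND margin > 28
Step 2: 1 records match, summing to 38
Step 3: After multiplier: 38 × 1.1 = 41.8
Step 4: Unaffected records sum: 246
Step 5: Final sum = 41.8 + 246 = 287.8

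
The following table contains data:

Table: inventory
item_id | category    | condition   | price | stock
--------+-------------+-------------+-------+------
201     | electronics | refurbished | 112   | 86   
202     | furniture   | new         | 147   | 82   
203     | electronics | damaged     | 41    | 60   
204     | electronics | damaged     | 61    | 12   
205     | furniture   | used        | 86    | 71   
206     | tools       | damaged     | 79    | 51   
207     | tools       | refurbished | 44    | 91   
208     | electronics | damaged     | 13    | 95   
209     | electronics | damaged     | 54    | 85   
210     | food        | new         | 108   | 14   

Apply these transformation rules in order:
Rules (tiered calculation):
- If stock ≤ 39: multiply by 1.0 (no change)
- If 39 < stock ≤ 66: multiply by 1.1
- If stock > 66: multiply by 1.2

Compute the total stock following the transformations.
760.1

Step 1: Tier 1 (stock ≤ 39): 2 records, sum = 26 × 1.0 = 26.0
Step 2: Tier 2 (39 < stock ≤ 66): 2 records, sum = 111 × 1.1 = 122.1
Step 3: Tier 3 (stock > 66): 6 records, sum = 510 × 1.2 = 612.0
Step 4: Final sum = 26.0 + 122.1 + 612.0 = 760.1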